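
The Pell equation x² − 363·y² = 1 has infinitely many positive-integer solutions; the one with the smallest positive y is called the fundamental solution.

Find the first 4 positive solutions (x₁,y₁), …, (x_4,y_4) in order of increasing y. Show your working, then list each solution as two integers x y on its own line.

362 19
262087 13756
189750626 9959325
137379191137 7210537544

√363 = [19; 19,38, …], period ℓ=2 (even) → k=1
k=0  a_k=19  p_k/q_k = 19/1
k=1  a_k=19  p_k/q_k = 362/19
→ (362, 19).  Check: 362²=131044, 363·19²=131043, difference 1.
(x_2, y_2) = (362·362 + 363·19·19, 362·19 + 19·362) = (262087, 13756)
(x_3, y_3) = (362·262087 + 363·19·13756, 362·13756 + 19·262087) = (189750626, 9959325)
(x_4, y_4) = (362·189750626 + 363·19·9959325, 362·9959325 + 19·189750626) = (137379191137, 7210537544)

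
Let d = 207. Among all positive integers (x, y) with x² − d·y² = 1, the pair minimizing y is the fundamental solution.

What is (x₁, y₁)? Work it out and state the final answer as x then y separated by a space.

1151 80

√207 = [14; 2,1,1,2,1,1,2,28, …], period ℓ=8 (even) → k=7
k=0  a_k=14  p_k/q_k = 14/1
…
k=6  a_k=1  p_k/q_k = 446/31
k=7  a_k=2  p_k/q_k = 1151/80
→ (1151, 80).  Check: 1151²=1324801, 207·80²=1324800, difference 1.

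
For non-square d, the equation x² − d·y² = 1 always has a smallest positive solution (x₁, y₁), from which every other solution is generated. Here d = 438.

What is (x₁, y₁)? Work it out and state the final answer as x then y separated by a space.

293 14

d=438: √d = [20; 1,12,1,40] (ℓ=4, even), read p_3/q_3
step 0: (20, 1)  from 20·(1,0) + (0,1)
step 1: (21, 1)  from 1·(20,1) + (1,0)
step 2: (272, 13)  from 12·(21,1) + (20,1)
step 3: (293, 14)  from 1·(272,13) + (21,1)
(x₁, y₁) = (293, 14);  293² − 438·14² = 1 ✓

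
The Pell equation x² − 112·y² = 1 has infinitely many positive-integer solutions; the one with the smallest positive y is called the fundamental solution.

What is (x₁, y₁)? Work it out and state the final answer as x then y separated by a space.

127 12

[10; 1,1,2,1,1,20] for √112; ℓ=6 ⇒ convergent index 5
k=0  a_k=10  p_k/q_k = 10/1
…
k=2  a_k=1  p_k/q_k = 21/2
k=3  a_k=2  p_k/q_k = 53/5
k=4  a_k=1  p_k/q_k = 74/7
k=5  a_k=1  p_k/q_k = 127/12
fundamental: x₁=127, y₁=12  (since 16129 − 112·144 = 1)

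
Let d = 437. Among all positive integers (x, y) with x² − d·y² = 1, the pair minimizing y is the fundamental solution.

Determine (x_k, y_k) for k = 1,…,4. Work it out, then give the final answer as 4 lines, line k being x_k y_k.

4599 220
42301601 2023560
389090121399 18612704660
3578850894326401 171199655439120

√437 → a₀=20, period (1,9,2,9,1,40); ℓ=6 even so k=5
k=0  a_k=20  p_k/q_k = 20/1
k=1  a_k=1  p_k/q_k = 21/1
k=2  a_k=9  p_k/q_k = 209/10
k=3  a_k=2  p_k/q_k = 439/21
k=4  a_k=9  p_k/q_k = 4160/199
k=5  a_k=1  p_k/q_k = 4599/220
→ (4599, 220).  Check: 4599²=21150801, 437·220²=21150800, difference 1.
k=2:  x_2 = 4599·4599+437·220·220 = 42301601,  y_2 = 4599·220+220·4599 = 2023560
k=3:  x_3 = 4599·42301601+437·220·2023560 = 389090121399,  y_3 = 4599·2023560+220·42301601 = 18612704660
k=4:  x_4 = 4599·389090121399+437·220·18612704660 = 3578850894326401,  y_4 = 4599·18612704660+220·389090121399 = 171199655439120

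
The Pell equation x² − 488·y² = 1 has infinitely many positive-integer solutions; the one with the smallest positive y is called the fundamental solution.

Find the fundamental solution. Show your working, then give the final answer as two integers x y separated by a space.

√488 = [22; 11,44, …], period ℓ=2 (even) → k=1
k=0  a_k=22  p_k/q_k = 22/1
k=1  a_k=11  p_k/q_k = 243/11
(x₁, y₁) = (243, 11);  243² − 488·11² = 1 ✓

243 11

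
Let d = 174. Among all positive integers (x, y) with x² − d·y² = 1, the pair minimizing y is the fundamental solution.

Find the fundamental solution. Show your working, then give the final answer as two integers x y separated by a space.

√174 = [13; 5,4,5,26, …], period ℓ=4 (even) → k=3
i=0: a=13 ⇒ p=13, q=1
i=1: a=5 ⇒ p=66, q=5
i=2: a=4 ⇒ p=277, q=21
i=3: a=5 ⇒ p=1451, q=110
(x₁, y₁) = (1451, 110);  1451² − 174·110² = 1 ✓

1451 110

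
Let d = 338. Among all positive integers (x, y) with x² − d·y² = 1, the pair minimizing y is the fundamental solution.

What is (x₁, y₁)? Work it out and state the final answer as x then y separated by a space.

[18; 2,1,1,2,36] for √338; ℓ=5 ⇒ convergent index 9
k=0  a_k=18  p_k/q_k = 18/1
…
k=2  a_k=1  p_k/q_k = 55/3
…
k=6  a_k=2  p_k/q_k = 17631/959
…
k=8  a_k=1  p_k/q_k = 43958/2391
k=9  a_k=2  p_k/q_k = 114243/6214
(x₁, y₁) = (114243, 6214);  114243² − 338·6214² = 1 ✓

114243 6214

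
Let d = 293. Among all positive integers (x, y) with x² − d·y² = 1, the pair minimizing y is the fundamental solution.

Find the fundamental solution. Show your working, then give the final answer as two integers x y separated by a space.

√293 → a₀=17, period (8,1,1,8,34); ℓ=5 odd so k=9
i=0: a=17 ⇒ p=17, q=1
i=1: a=8 ⇒ p=137, q=8
i=2: a=1 ⇒ p=154, q=9
i=3: a=1 ⇒ p=291, q=17
…
i=5: a=34 ⇒ p=84679, q=4947
i=6: a=8 ⇒ p=679914, q=39721
…
i=8: a=1 ⇒ p=1444507, q=84389
i=9: a=8 ⇒ p=12320649, q=719780
fundamental: x₁=12320649, y₁=719780  (since 151798391781201 − 293·518083248400 = 1)

12320649 719780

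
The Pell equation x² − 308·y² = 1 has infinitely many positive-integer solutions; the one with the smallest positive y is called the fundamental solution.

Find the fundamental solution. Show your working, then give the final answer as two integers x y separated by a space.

351 20

d=308: √d = [17; 1,1,4,1,1,34] (ℓ=6, even), read p_5/q_5
a_0=17:  p_0=17·1+0=17,  q_0=17·0+1=1
a_1=1:  p_1=1·17+1=18,  q_1=1·1+0=1
a_2=1:  p_2=1·18+17=35,  q_2=1·1+1=2
a_3=4:  p_3=4·35+18=158,  q_3=4·2+1=9
a_4=1:  p_4=1·158+35=193,  q_4=1·9+2=11
a_5=1:  p_5=1·193+158=351,  q_5=1·11+9=20
fundamental: x₁=351, y₁=20  (since 123201 − 308·400 = 1)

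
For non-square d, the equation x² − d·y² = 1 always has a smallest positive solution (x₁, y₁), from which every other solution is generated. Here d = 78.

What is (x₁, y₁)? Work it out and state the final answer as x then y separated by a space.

53 6

[8; 1,4,1,16] for √78; ℓ=4 ⇒ convergent index 3
k=0  a_k=8  p_k/q_k = 8/1
k=1  a_k=1  p_k/q_k = 9/1
k=2  a_k=4  p_k/q_k = 44/5
k=3  a_k=1  p_k/q_k = 53/6
fundamental: x₁=53, y₁=6  (since 2809 − 78·36 = 1)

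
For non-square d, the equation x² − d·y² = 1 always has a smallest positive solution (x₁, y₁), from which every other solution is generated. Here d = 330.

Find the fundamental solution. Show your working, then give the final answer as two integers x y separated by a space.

109 6

√330 → a₀=18, period (6,36); ℓ=2 even so k=1
a_0=18:  p_0=18·1+0=18,  q_0=18·0+1=1
a_1=6:  p_1=6·18+1=109,  q_1=6·1+0=6
fundamental: x₁=109, y₁=6  (since 11881 − 330·36 = 1)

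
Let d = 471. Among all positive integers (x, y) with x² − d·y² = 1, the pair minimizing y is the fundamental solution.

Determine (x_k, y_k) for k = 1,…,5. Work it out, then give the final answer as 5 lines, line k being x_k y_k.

7838695 361188
122890278606049 5662485139320
1926598824915678693415 88772987898323613612
30204041151744689101078780801 1391728752747293974319493360
473520532711948744867536551663095975 21818674431032810307068783683516788

√471 = [21; 1,2,2,1,3,…,2,1,42, …], period ℓ=14 (even) → k=13
step 0: (21, 1)  from 21·(1,0) + (0,1)
step 1: (22, 1)  from 1·(21,1) + (1,0)
step 2: (65, 3)  from 2·(22,1) + (21,1)
step 3: (152, 7)  from 2·(65,3) + (22,1)
step 4: (217, 10)  from 1·(152,7) + (65,3)
step 5: (803, 37)  from 3·(217,10) + (152,7)
step 6: (3429, 158)  from 4·(803,37) + (217,10)
…
step 8: (198665, 9154)  from 4·(48809,2249) + (3429,158)
step 9: (644804, 29711)  from 3·(198665,9154) + (48809,2249)
step 10: (843469, 38865)  from 1·(644804,29711) + (198665,9154)
step 11: (2331742, 107441)  from 2·(843469,38865) + (644804,29711)
step 12: (5506953, 253747)  from 2·(2331742,107441) + (843469,38865)
step 13: (7838695, 361188)  from 1·(5506953,253747) + (2331742,107441)
→ (7838695, 361188).  Check: 7838695²=61445139303025, 471·361188²=61445139303024, difference 1.
n=2: (7838695,361188)∘(7838695,361188) = (7838695·7838695+471·361188·361188, 7838695·361188+361188·7838695) = (122890278606049,5662485139320)
n=3: (122890278606049,5662485139320)∘(7838695,361188) = (7838695·122890278606049+471·361188·5662485139320, 7838695·5662485139320+361188·122890278606049) = (1926598824915678693415,88772987898323613612)
n=4: (1926598824915678693415,88772987898323613612)∘(7838695,361188) = (7838695·1926598824915678693415+471·361188·88772987898323613612, 7838695·88772987898323613612+361188·1926598824915678693415) = (30204041151744689101078780801,1391728752747293974319493360)
n=5: (30204041151744689101078780801,1391728752747293974319493360)∘(7838695,361188) = (7838695·30204041151744689101078780801+471·361188·1391728752747293974319493360, 7838695·1391728752747293974319493360+361188·30204041151744689101078780801) = (473520532711948744867536551663095975,21818674431032810307068783683516788)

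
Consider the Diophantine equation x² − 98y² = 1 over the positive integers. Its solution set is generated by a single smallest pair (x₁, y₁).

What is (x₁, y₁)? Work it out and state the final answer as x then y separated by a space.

99 10

√98 = [9; 1,8,1,18, …], period ℓ=4 (even) → k=3
k=0  a_k=9  p_k/q_k = 9/1
k=1  a_k=1  p_k/q_k = 10/1
k=2  a_k=8  p_k/q_k = 89/9
k=3  a_k=1  p_k/q_k = 99/10
(x₁, y₁) = (99, 10);  99² − 98·10² = 1 ✓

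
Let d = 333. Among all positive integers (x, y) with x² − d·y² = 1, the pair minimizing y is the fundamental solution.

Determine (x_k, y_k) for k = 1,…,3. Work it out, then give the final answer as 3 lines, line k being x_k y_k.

73 4
10657 584
1555849 85260

√333 = [18; 4,36, …], period ℓ=2 (even) → k=1
step 0: (18, 1)  from 18·(1,0) + (0,1)
step 1: (73, 4)  from 4·(18,1) + (1,0)
fundamental: x₁=73, y₁=4  (since 5329 − 333·16 = 1)
k=2:  x_2 = 73·73+333·4·4 = 10657,  y_2 = 73·4+4·73 = 584
k=3:  x_3 = 73·10657+333·4·584 = 1555849,  y_3 = 73·584+4·10657 = 85260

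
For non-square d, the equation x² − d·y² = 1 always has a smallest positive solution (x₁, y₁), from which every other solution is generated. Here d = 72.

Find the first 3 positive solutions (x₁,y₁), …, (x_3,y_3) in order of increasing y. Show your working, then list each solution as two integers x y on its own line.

17 2
577 68
19601 2310

√72 = [8; 2,16, …], period ℓ=2 (even) → k=1
k=0  a_k=8  p_k/q_k = 8/1
k=1  a_k=2  p_k/q_k = 17/2
(x₁, y₁) = (17, 2);  17² − 72·2² = 1 ✓
(x_2, y_2) = (17·17 + 72·2·2, 17·2 + 2·17) = (577, 68)
(x_3, y_3) = (17·577 + 72·2·68, 17·68 + 2·577) = (19601, 2310)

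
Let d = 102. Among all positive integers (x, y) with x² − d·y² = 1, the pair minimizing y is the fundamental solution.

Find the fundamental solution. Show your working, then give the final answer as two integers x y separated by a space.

101 10

d=102: √d = [10; 10,20] (ℓ=2, even), read p_1/q_1
k=0  a_k=10  p_k/q_k = 10/1
k=1  a_k=10  p_k/q_k = 101/10
→ (101, 10).  Check: 101²=10201, 102·10²=10200, difference 1.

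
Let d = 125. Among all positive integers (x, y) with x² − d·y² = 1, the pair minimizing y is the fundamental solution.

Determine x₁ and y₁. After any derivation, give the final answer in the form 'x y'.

[11; 5,1,1,5,22] for √125; ℓ=5 ⇒ convergent index 9
a_0=11:  p_0=11·1+0=11,  q_0=11·0+1=1
…
a_5=22:  p_5=22·682+123=15127,  q_5=22·61+11=1353
…
a_8=1:  p_8=1·91444+76317=167761,  q_8=1·8179+6826=15005
a_9=5:  p_9=5·167761+91444=930249,  q_9=5·15005+8179=83204
→ (930249, 83204).  Check: 930249²=865363202001, 125·83204²=865363202000, difference 1.

930249 83204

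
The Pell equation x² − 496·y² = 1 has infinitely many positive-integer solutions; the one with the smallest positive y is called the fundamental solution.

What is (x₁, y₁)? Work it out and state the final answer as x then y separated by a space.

√496 = [22; 3,1,2,4,1,…,1,3,44, …], period ℓ=16 (even) → k=15
k=0  a_k=22  p_k/q_k = 22/1
k=1  a_k=3  p_k/q_k = 67/3
…
k=3  a_k=2  p_k/q_k = 245/11
…
k=8  a_k=2  p_k/q_k = 14543/653
…
k=11  a_k=1  p_k/q_k = 84875/3811
k=12  a_k=4  p_k/q_k = 389209/17476
…
k=14  a_k=1  p_k/q_k = 1252502/56239
k=15  a_k=3  p_k/q_k = 4620799/207480
(x₁, y₁) = (4620799, 207480);  4620799² − 496·207480² = 1 ✓

4620799 207480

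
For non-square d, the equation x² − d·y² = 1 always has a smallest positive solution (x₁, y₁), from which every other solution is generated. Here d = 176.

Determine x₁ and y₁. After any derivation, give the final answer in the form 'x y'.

√176 → a₀=13, period (3,1,3,26); ℓ=4 even so k=3
i=0: a=13 ⇒ p=13, q=1
…
i=2: a=1 ⇒ p=53, q=4
i=3: a=3 ⇒ p=199, q=15
→ (199, 15).  Check: 199²=39601, 176·15²=39600, difference 1.

199 15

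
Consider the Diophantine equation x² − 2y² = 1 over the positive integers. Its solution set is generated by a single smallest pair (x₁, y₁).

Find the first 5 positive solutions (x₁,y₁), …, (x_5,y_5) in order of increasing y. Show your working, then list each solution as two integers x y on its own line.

3 2
17 12
99 70
577 408
3363 2378

d=2: √d = [1; 2] (ℓ=1, odd), read p_1/q_1
a_0=1:  p_0=1·1+0=1,  q_0=1·0+1=1
a_1=2:  p_1=2·1+1=3,  q_1=2·1+0=2
(x₁, y₁) = (3, 2);  3² − 2·2² = 1 ✓
(x_2, y_2) = (3·3 + 2·2·2, 3·2 + 2·3) = (17, 12)
(x_3, y_3) = (3·17 + 2·2·12, 3·12 + 2·17) = (99, 70)
(x_4, y_4) = (3·99 + 2·2·70, 3·70 + 2·99) = (577, 408)
(x_5, y_5) = (3·577 + 2·2·408, 3·408 + 2·577) = (3363, 2378)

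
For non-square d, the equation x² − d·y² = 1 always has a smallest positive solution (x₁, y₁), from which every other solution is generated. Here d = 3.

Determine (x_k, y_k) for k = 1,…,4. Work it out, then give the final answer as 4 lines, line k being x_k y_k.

2 1
7 4
26 15
97 56

d=3: √d = [1; 1,2] (ℓ=2, even), read p_1/q_1
step 0: (1, 1)  from 1·(1,0) + (0,1)
step 1: (2, 1)  from 1·(1,1) + (1,0)
→ (2, 1).  Check: 2²=4, 3·1²=3, difference 1.
k=2:  x_2 = 2·2+3·1·1 = 7,  y_2 = 2·1+1·2 = 4
k=3:  x_3 = 2·7+3·1·4 = 26,  y_3 = 2·4+1·7 = 15
k=4:  x_4 = 2·26+3·1·15 = 97,  y_4 = 2·15+1·26 = 56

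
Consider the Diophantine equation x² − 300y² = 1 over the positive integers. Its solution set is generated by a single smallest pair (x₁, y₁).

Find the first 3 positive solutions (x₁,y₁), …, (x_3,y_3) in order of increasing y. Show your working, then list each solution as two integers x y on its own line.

1351 78
3650401 210756
9863382151 569462634

√300 = [17; 3,8,3,34, …], period ℓ=4 (even) → k=3
i=0: a=17 ⇒ p=17, q=1
i=1: a=3 ⇒ p=52, q=3
i=2: a=8 ⇒ p=433, q=25
i=3: a=3 ⇒ p=1351, q=78
(x₁, y₁) = (1351, 78);  1351² − 300·78² = 1 ✓
k=2:  x_2 = 1351·1351+300·78·78 = 3650401,  y_2 = 1351·78+78·1351 = 210756
k=3:  x_3 = 1351·3650401+300·78·210756 = 9863382151,  y_3 = 1351·210756+78·3650401 = 569462634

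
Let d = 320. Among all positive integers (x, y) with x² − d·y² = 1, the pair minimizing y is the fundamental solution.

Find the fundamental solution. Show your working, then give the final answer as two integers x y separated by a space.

d=320: √d = [17; 1,7,1,34] (ℓ=4, even), read p_3/q_3
k=0  a_k=17  p_k/q_k = 17/1
k=1  a_k=1  p_k/q_k = 18/1
k=2  a_k=7  p_k/q_k = 143/8
k=3  a_k=1  p_k/q_k = 161/9
(x₁, y₁) = (161, 9);  161² − 320·9² = 1 ✓

161 9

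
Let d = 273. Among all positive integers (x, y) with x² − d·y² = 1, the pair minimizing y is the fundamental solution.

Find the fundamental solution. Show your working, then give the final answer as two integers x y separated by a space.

727 44

[16; 1,1,10,1,1,32] for √273; ℓ=6 ⇒ convergent index 5
k=0  a_k=16  p_k/q_k = 16/1
…
k=2  a_k=1  p_k/q_k = 33/2
k=3  a_k=10  p_k/q_k = 347/21
k=4  a_k=1  p_k/q_k = 380/23
k=5  a_k=1  p_k/q_k = 727/44
fundamental: x₁=727, y₁=44  (since 528529 − 273·1936 = 1)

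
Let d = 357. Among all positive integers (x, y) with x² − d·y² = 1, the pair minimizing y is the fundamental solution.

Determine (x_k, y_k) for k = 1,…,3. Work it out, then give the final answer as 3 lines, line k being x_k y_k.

[18; 1,8,2,8,1,36] for √357; ℓ=6 ⇒ convergent index 5
i=0: a=18 ⇒ p=18, q=1
i=1: a=1 ⇒ p=19, q=1
i=2: a=8 ⇒ p=170, q=9
i=3: a=2 ⇒ p=359, q=19
i=4: a=8 ⇒ p=3042, q=161
i=5: a=1 ⇒ p=3401, q=180
fundamental: x₁=3401, y₁=180  (since 11566801 − 357·32400 = 1)
k=2:  x_2 = 3401·3401+357·180·180 = 23133601,  y_2 = 3401·180+180·3401 = 1224360
k=3:  x_3 = 3401·23133601+357·180·1224360 = 157354750601,  y_3 = 3401·1224360+180·23133601 = 8328096540

3401 180
23133601 1224360
157354750601 8328096540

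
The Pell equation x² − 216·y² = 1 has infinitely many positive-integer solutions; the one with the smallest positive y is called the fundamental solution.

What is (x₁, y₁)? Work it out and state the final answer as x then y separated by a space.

√216 → a₀=14, period (1,2,3,2,1,28); ℓ=6 even so k=5
a_0=14:  p_0=14·1+0=14,  q_0=14·0+1=1
…
a_4=2:  p_4=2·147+44=338,  q_4=2·10+3=23
a_5=1:  p_5=1·338+147=485,  q_5=1·23+10=33
(x₁, y₁) = (485, 33);  485² − 216·33² = 1 ✓

485 33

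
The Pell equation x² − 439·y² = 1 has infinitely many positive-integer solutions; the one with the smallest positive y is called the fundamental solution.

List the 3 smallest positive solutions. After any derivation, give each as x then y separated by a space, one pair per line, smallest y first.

440 21
387199 18480
340734680 16262379

√439 → a₀=20, period (1,19,1,40); ℓ=4 even so k=3
step 0: (20, 1)  from 20·(1,0) + (0,1)
…
step 2: (419, 20)  from 19·(21,1) + (20,1)
step 3: (440, 21)  from 1·(419,20) + (21,1)
(x₁, y₁) = (440, 21);  440² − 439·21² = 1 ✓
(440+21√439)^2 = 387199 + 18480√439
(440+21√439)^3 = 340734680 + 16262379√439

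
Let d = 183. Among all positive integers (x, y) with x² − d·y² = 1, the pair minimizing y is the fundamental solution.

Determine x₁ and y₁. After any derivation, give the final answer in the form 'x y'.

487 36

√183 → a₀=13, period (1,1,8,1,1,26); ℓ=6 even so k=5
a_0=13:  p_0=13·1+0=13,  q_0=13·0+1=1
a_1=1:  p_1=1·13+1=14,  q_1=1·1+0=1
…
a_3=8:  p_3=8·27+14=230,  q_3=8·2+1=17
a_4=1:  p_4=1·230+27=257,  q_4=1·17+2=19
a_5=1:  p_5=1·257+230=487,  q_5=1·19+17=36
fundamental: x₁=487, y₁=36  (since 237169 − 183·1296 = 1)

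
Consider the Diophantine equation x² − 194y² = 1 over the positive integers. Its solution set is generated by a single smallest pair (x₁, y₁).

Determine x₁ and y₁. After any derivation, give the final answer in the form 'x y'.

[13; 1,12,1,26] for √194; ℓ=4 ⇒ convergent index 3
a_0=13:  p_0=13·1+0=13,  q_0=13·0+1=1
a_1=1:  p_1=1·13+1=14,  q_1=1·1+0=1
a_2=12:  p_2=12·14+13=181,  q_2=12·1+1=13
a_3=1:  p_3=1·181+14=195,  q_3=1·13+1=14
(x₁, y₁) = (195, 14);  195² − 194·14² = 1 ✓

195 14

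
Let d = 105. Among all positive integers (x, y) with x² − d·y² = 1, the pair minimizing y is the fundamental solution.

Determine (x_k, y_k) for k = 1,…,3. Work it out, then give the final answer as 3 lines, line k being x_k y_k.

d=105: √d = [10; 4,20] (ℓ=2, even), read p_1/q_1
i=0: a=10 ⇒ p=10, q=1
i=1: a=4 ⇒ p=41, q=4
(x₁, y₁) = (41, 4);  41² − 105·4² = 1 ✓
(x_2, y_2) = (41·41 + 105·4·4, 41·4 + 4·41) = (3361, 328)
(x_3, y_3) = (41·3361 + 105·4·328, 41·328 + 4·3361) = (275561, 26892)

41 4
3361 328
275561 26892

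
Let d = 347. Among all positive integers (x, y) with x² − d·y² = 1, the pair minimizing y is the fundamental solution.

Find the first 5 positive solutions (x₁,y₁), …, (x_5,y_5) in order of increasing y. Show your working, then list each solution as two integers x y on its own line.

641602 34443
823306252807 44197395372
1056469876826312026 56714274530897445
1355666371822207590758497 72775983935101527618408
1739596510986687599414840072362 93386433689401306371520721787

d=347: √d = [18; 1,1,1,2,4,…,1,1,36] (ℓ=14, even), read p_13/q_13
step 0: (18, 1)  from 18·(1,0) + (0,1)
…
step 5: (652, 35)  from 4·(149,8) + (56,3)
step 6: (801, 43)  from 1·(652,35) + (149,8)
…
step 8: (15070, 809)  from 1·(14269,766) + (801,43)
…
step 12: (402885, 21628)  from 1·(238717,12815) + (164168,8813)
step 13: (641602, 34443)  from 1·(402885,21628) + (238717,12815)
(x₁, y₁) = (641602, 34443);  641602² − 347·34443² = 1 ✓
k=2:  x_2 = 641602·641602+347·34443·34443 = 823306252807,  y_2 = 641602·34443+34443·641602 = 44197395372
k=3:  x_3 = 641602·823306252807+347·34443·44197395372 = 1056469876826312026,  y_3 = 641602·44197395372+34443·823306252807 = 56714274530897445
k=4:  x_4 = 641602·1056469876826312026+347·34443·56714274530897445 = 1355666371822207590758497,  y_4 = 641602·56714274530897445+34443·1056469876826312026 = 72775983935101527618408
k=5:  x_5 = 641602·1355666371822207590758497+347·34443·72775983935101527618408 = 1739596510986687599414840072362,  y_5 = 641602·72775983935101527618408+34443·1355666371822207590758497 = 93386433689401306371520721787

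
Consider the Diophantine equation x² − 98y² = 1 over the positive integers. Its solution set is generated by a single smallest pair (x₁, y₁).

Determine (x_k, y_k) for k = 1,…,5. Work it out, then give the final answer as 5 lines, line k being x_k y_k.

√98 = [9; 1,8,1,18, …], period ℓ=4 (even) → k=3
k=0  a_k=9  p_k/q_k = 9/1
k=1  a_k=1  p_k/q_k = 10/1
k=2  a_k=8  p_k/q_k = 89/9
k=3  a_k=1  p_k/q_k = 99/10
fundamental: x₁=99, y₁=10  (since 9801 − 98·100 = 1)
(x_2, y_2) = (99·99 + 98·10·10, 99·10 + 10·99) = (19601, 1980)
(x_3, y_3) = (99·19601 + 98·10·1980, 99·1980 + 10·19601) = (3880899, 392030)
(x_4, y_4) = (99·3880899 + 98·10·392030, 99·392030 + 10·3880899) = (768398401, 77619960)
(x_5, y_5) = (99·768398401 + 98·10·77619960, 99·77619960 + 10·768398401) = (152139002499, 15368360050)

99 10
19601 1980
3880899 392030
768398401 77619960
152139002499 15368360050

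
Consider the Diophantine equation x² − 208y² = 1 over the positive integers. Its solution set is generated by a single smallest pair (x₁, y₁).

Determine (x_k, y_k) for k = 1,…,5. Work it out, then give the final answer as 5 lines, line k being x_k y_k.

649 45
842401 58410
1093435849 75816135
1419278889601 98409284820
1842222905266249 127735175880225

√208 → a₀=14, period (2,2,1,2,2,28); ℓ=6 even so k=5
step 0: (14, 1)  from 14·(1,0) + (0,1)
step 1: (29, 2)  from 2·(14,1) + (1,0)
step 2: (72, 5)  from 2·(29,2) + (14,1)
step 3: (101, 7)  from 1·(72,5) + (29,2)
step 4: (274, 19)  from 2·(101,7) + (72,5)
step 5: (649, 45)  from 2·(274,19) + (101,7)
→ (649, 45).  Check: 649²=421201, 208·45²=421200, difference 1.
n=2: (649,45)∘(649,45) = (649·649+208·45·45, 649·45+45·649) = (842401,58410)
n=3: (842401,58410)∘(649,45) = (649·842401+208·45·58410, 649·58410+45·842401) = (1093435849,75816135)
n=4: (1093435849,75816135)∘(649,45) = (649·1093435849+208·45·75816135, 649·75816135+45·1093435849) = (1419278889601,98409284820)
n=5: (1419278889601,98409284820)∘(649,45) = (649·1419278889601+208·45·98409284820, 649·98409284820+45·1419278889601) = (1842222905266249,127735175880225)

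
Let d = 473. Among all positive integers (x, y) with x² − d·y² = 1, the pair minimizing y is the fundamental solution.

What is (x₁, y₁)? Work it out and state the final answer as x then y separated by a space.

87 4

d=473: √d = [21; 1,2,1,42] (ℓ=4, even), read p_3/q_3
i=0: a=21 ⇒ p=21, q=1
i=1: a=1 ⇒ p=22, q=1
i=2: a=2 ⇒ p=65, q=3
i=3: a=1 ⇒ p=87, q=4
→ (87, 4).  Check: 87²=7569, 473·4²=7568, difference 1.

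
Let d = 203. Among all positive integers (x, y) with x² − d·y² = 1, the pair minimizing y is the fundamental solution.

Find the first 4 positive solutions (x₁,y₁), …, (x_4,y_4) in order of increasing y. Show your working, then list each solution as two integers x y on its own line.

d=203: √d = [14; 4,28] (ℓ=2, even), read p_1/q_1
step 0: (14, 1)  from 14·(1,0) + (0,1)
step 1: (57, 4)  from 4·(14,1) + (1,0)
fundamental: x₁=57, y₁=4  (since 3249 − 203·16 = 1)
k=2:  x_2 = 57·57+203·4·4 = 6497,  y_2 = 57·4+4·57 = 456
k=3:  x_3 = 57·6497+203·4·456 = 740601,  y_3 = 57·456+4·6497 = 51980
k=4:  x_4 = 57·740601+203·4·51980 = 84422017,  y_4 = 57·51980+4·740601 = 5925264

57 4
6497 456
740601 51980
84422017 5925264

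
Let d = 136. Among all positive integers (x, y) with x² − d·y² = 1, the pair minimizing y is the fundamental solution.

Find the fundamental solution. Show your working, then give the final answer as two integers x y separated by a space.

d=136: √d = [11; 1,1,1,22] (ℓ=4, even), read p_3/q_3
i=0: a=11 ⇒ p=11, q=1
…
i=2: a=1 ⇒ p=23, q=2
i=3: a=1 ⇒ p=35, q=3
(x₁, y₁) = (35, 3);  35² − 136·3² = 1 ✓

35 3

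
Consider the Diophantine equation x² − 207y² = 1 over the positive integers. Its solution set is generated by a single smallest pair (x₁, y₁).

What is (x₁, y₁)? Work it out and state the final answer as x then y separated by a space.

1151 80

√207 → a₀=14, period (2,1,1,2,1,1,2,28); ℓ=8 even so k=7
i=0: a=14 ⇒ p=14, q=1
i=1: a=2 ⇒ p=29, q=2
i=2: a=1 ⇒ p=43, q=3
…
i=4: a=2 ⇒ p=187, q=13
i=5: a=1 ⇒ p=259, q=18
i=6: a=1 ⇒ p=446, q=31
i=7: a=2 ⇒ p=1151, q=80
fundamental: x₁=1151, y₁=80  (since 1324801 − 207·6400 = 1)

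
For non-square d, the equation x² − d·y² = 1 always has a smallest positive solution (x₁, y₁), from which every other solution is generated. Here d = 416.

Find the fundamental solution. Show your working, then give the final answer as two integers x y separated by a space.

5201 255

√416 → a₀=20, period (2,1,1,9,1,1,2,40); ℓ=8 even so k=7
k=0  a_k=20  p_k/q_k = 20/1
k=1  a_k=2  p_k/q_k = 41/2
…
k=3  a_k=1  p_k/q_k = 102/5
k=4  a_k=9  p_k/q_k = 979/48
k=5  a_k=1  p_k/q_k = 1081/53
k=6  a_k=1  p_k/q_k = 2060/101
k=7  a_k=2  p_k/q_k = 5201/255
fundamental: x₁=5201, y₁=255  (since 27050401 − 416·65025 = 1)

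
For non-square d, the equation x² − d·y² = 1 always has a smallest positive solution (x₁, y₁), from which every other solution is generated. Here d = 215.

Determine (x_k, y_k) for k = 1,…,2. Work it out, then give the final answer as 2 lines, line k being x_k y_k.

44 3
3871 264

√215 = [14; 1,1,1,28, …], period ℓ=4 (even) → k=3
step 0: (14, 1)  from 14·(1,0) + (0,1)
…
step 2: (29, 2)  from 1·(15,1) + (14,1)
step 3: (44, 3)  from 1·(29,2) + (15,1)
(x₁, y₁) = (44, 3);  44² − 215·3² = 1 ✓
(44+3√215)^2 = 3871 + 264√215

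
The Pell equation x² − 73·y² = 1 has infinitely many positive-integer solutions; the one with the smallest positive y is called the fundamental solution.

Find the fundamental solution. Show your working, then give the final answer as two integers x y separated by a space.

2281249 267000

√73 = [8; 1,1,5,5,1,1,16, …], period ℓ=7 (odd) → k=13
a_0=8:  p_0=8·1+0=8,  q_0=8·0+1=1
…
a_8=1:  p_8=1·17669+1068=18737,  q_8=1·2068+125=2193
a_9=1:  p_9=1·18737+17669=36406,  q_9=1·2193+2068=4261
a_10=5:  p_10=5·36406+18737=200767,  q_10=5·4261+2193=23498
a_11=5:  p_11=5·200767+36406=1040241,  q_11=5·23498+4261=121751
a_12=1:  p_12=1·1040241+200767=1241008,  q_12=1·121751+23498=145249
a_13=1:  p_13=1·1241008+1040241=2281249,  q_13=1·145249+121751=267000
→ (2281249, 267000).  Check: 2281249²=5204097000001, 73·267000²=5204097000000, difference 1.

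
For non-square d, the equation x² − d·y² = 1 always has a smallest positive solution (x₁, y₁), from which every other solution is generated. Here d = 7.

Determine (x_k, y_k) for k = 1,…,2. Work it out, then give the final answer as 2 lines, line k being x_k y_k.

8 3
127 48

√7 = [2; 1,1,1,4, …], period ℓ=4 (even) → k=3
step 0: (2, 1)  from 2·(1,0) + (0,1)
step 1: (3, 1)  from 1·(2,1) + (1,0)
step 2: (5, 2)  from 1·(3,1) + (2,1)
step 3: (8, 3)  from 1·(5,2) + (3,1)
→ (8, 3).  Check: 8²=64, 7·3²=63, difference 1.
n=2: (8,3)∘(8,3) = (8·8+7·3·3, 8·3+3·8) = (127,48)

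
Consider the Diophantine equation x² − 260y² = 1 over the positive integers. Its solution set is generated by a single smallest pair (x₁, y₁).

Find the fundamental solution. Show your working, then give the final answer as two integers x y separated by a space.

√260 → a₀=16, period (8,32); ℓ=2 even so k=1
i=0: a=16 ⇒ p=16, q=1
i=1: a=8 ⇒ p=129, q=8
(x₁, y₁) = (129, 8);  129² − 260·8² = 1 ✓

129 8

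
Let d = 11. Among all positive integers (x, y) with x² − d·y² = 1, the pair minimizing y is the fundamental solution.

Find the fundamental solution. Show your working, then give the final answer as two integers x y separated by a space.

√11 = [3; 3,6, …], period ℓ=2 (even) → k=1
k=0  a_k=3  p_k/q_k = 3/1
k=1  a_k=3  p_k/q_k = 10/3
fundamental: x₁=10, y₁=3  (since 100 − 11·9 = 1)

10 3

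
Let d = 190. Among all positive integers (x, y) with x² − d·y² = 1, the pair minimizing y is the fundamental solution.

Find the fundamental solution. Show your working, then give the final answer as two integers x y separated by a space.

52021 3774

[13; 1,3,1,1,1,…,3,1,26] for √190; ℓ=14 ⇒ convergent index 13
i=0: a=13 ⇒ p=13, q=1
i=1: a=1 ⇒ p=14, q=1
…
i=3: a=1 ⇒ p=69, q=5
i=4: a=1 ⇒ p=124, q=9
…
i=6: a=2 ⇒ p=510, q=37
…
i=9: a=1 ⇒ p=4149, q=301
i=10: a=1 ⇒ p=7085, q=514
i=11: a=1 ⇒ p=11234, q=815
i=12: a=3 ⇒ p=40787, q=2959
i=13: a=1 ⇒ p=52021, q=3774
fundamental: x₁=52021, y₁=3774  (since 2706184441 − 190·14243076 = 1)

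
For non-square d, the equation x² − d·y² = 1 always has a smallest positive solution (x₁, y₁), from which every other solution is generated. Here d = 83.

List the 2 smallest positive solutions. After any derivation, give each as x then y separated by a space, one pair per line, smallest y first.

√83 = [9; 9,18, …], period ℓ=2 (even) → k=1
step 0: (9, 1)  from 9·(1,0) + (0,1)
step 1: (82, 9)  from 9·(9,1) + (1,0)
(x₁, y₁) = (82, 9);  82² − 83·9² = 1 ✓
(82+9√83)^2 = 13447 + 1476√83

82 9
13447 1476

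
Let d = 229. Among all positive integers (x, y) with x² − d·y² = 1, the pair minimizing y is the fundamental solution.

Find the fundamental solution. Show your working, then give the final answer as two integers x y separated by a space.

5848201 386460

[15; 7,1,1,7,30] for √229; ℓ=5 ⇒ convergent index 9
step 0: (15, 1)  from 15·(1,0) + (0,1)
…
step 2: (121, 8)  from 1·(106,7) + (15,1)
step 3: (227, 15)  from 1·(121,8) + (106,7)
…
step 5: (51527, 3405)  from 30·(1710,113) + (227,15)
step 6: (362399, 23948)  from 7·(51527,3405) + (1710,113)
step 7: (413926, 27353)  from 1·(362399,23948) + (51527,3405)
step 8: (776325, 51301)  from 1·(413926,27353) + (362399,23948)
step 9: (5848201, 386460)  from 7·(776325,51301) + (413926,27353)
fundamental: x₁=5848201, y₁=386460  (since 34201454936401 − 229·149351331600 = 1)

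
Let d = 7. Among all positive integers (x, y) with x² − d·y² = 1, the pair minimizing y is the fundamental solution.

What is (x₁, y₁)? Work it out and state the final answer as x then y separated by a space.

[2; 1,1,1,4] for √7; ℓ=4 ⇒ convergent index 3
a_0=2:  p_0=2·1+0=2,  q_0=2·0+1=1
…
a_2=1:  p_2=1·3+2=5,  q_2=1·1+1=2
a_3=1:  p_3=1·5+3=8,  q_3=1·2+1=3
fundamental: x₁=8, y₁=3  (since 64 − 7·9 = 1)

8 3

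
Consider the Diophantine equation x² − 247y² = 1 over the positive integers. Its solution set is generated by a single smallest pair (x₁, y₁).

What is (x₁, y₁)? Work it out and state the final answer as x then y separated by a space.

√247 = [15; 1,2,1,1,9,1,9,1,1,2,1,30, …], period ℓ=12 (even) → k=11
a_0=15:  p_0=15·1+0=15,  q_0=15·0+1=1
a_1=1:  p_1=1·15+1=16,  q_1=1·1+0=1
…
a_3=1:  p_3=1·47+16=63,  q_3=1·3+1=4
a_4=1:  p_4=1·63+47=110,  q_4=1·4+3=7
…
a_7=9:  p_7=9·1163+1053=11520,  q_7=9·74+67=733
…
a_9=1:  p_9=1·12683+11520=24203,  q_9=1·807+733=1540
a_10=2:  p_10=2·24203+12683=61089,  q_10=2·1540+807=3887
a_11=1:  p_11=1·61089+24203=85292,  q_11=1·3887+1540=5427
→ (85292, 5427).  Check: 85292²=7274725264, 247·5427²=7274725263, difference 1.

85292 5427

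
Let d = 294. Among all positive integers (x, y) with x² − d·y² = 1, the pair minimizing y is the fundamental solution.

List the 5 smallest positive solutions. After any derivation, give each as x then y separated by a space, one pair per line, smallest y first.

4801 280
46099201 2688560
442644523201 25815552840
4250272665676801 247880935681120
40811117693184120001 2380152718594561400

√294 → a₀=17, period (6,1,4,1,6,34); ℓ=6 even so k=5
k=0  a_k=17  p_k/q_k = 17/1
k=1  a_k=6  p_k/q_k = 103/6
k=2  a_k=1  p_k/q_k = 120/7
k=3  a_k=4  p_k/q_k = 583/34
k=4  a_k=1  p_k/q_k = 703/41
k=5  a_k=6  p_k/q_k = 4801/280
(x₁, y₁) = (4801, 280);  4801² − 294·280² = 1 ✓
(4801+280√294)^2 = 46099201 + 2688560√294
(4801+280√294)^3 = 442644523201 + 25815552840√294
(4801+280√294)^4 = 4250272665676801 + 247880935681120√294
(4801+280√294)^5 = 40811117693184120001 + 2380152718594561400√294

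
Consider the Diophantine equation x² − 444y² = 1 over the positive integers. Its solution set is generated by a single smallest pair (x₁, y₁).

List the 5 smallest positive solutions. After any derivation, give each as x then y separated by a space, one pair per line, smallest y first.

295 14
174049 8260
102688615 4873386
60586108801 2875289480
35745701503975 1696415919814

[21; 14,42] for √444; ℓ=2 ⇒ convergent index 1
a_0=21:  p_0=21·1+0=21,  q_0=21·0+1=1
a_1=14:  p_1=14·21+1=295,  q_1=14·1+0=14
→ (295, 14).  Check: 295²=87025, 444·14²=87024, difference 1.
k=2:  x_2 = 295·295+444·14·14 = 174049,  y_2 = 295·14+14·295 = 8260
k=3:  x_3 = 295·174049+444·14·8260 = 102688615,  y_3 = 295·8260+14·174049 = 4873386
k=4:  x_4 = 295·102688615+444·14·4873386 = 60586108801,  y_4 = 295·4873386+14·102688615 = 2875289480
k=5:  x_5 = 295·60586108801+444·14·2875289480 = 35745701503975,  y_5 = 295·2875289480+14·60586108801 = 1696415919814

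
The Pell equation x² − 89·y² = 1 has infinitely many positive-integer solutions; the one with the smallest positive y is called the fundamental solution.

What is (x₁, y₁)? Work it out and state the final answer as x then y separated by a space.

d=89: √d = [9; 2,3,3,2,18] (ℓ=5, odd), read p_9/q_9
a_0=9:  p_0=9·1+0=9,  q_0=9·0+1=1
…
a_3=3:  p_3=3·66+19=217,  q_3=3·7+2=23
a_4=2:  p_4=2·217+66=500,  q_4=2·23+7=53
…
a_7=3:  p_7=3·18934+9217=66019,  q_7=3·2007+977=6998
a_8=3:  p_8=3·66019+18934=216991,  q_8=3·6998+2007=23001
a_9=2:  p_9=2·216991+66019=500001,  q_9=2·23001+6998=53000
fundamental: x₁=500001, y₁=53000  (since 250001000001 − 89·2809000000 = 1)

500001 53000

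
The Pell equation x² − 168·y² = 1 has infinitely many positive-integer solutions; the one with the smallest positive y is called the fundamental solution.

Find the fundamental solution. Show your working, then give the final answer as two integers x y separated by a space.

13 1

[12; 1,24] for √168; ℓ=2 ⇒ convergent index 1
step 0: (12, 1)  from 12·(1,0) + (0,1)
step 1: (13, 1)  from 1·(12,1) + (1,0)
(x₁, y₁) = (13, 1);  13² − 168·1² = 1 ✓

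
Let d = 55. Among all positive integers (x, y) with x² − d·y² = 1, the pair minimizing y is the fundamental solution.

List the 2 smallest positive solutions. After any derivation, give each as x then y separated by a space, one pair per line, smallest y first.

89 12
15841 2136

[7; 2,2,2,14] for √55; ℓ=4 ⇒ convergent index 3
i=0: a=7 ⇒ p=7, q=1
i=1: a=2 ⇒ p=15, q=2
i=2: a=2 ⇒ p=37, q=5
i=3: a=2 ⇒ p=89, q=12
fundamental: x₁=89, y₁=12  (since 7921 − 55·144 = 1)
(x_2, y_2) = (89·89 + 55·12·12, 89·12 + 12·89) = (15841, 2136)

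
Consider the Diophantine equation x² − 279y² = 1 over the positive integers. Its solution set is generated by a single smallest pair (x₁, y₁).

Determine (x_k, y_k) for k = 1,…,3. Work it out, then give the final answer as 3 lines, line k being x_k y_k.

√279 → a₀=16, period (1,2,2,1,2,2,1,32); ℓ=8 even so k=7
i=0: a=16 ⇒ p=16, q=1
i=1: a=1 ⇒ p=17, q=1
i=2: a=2 ⇒ p=50, q=3
i=3: a=2 ⇒ p=117, q=7
i=4: a=1 ⇒ p=167, q=10
i=5: a=2 ⇒ p=451, q=27
i=6: a=2 ⇒ p=1069, q=64
i=7: a=1 ⇒ p=1520, q=91
fundamental: x₁=1520, y₁=91  (since 2310400 − 279·8281 = 1)
n=2: (1520,91)∘(1520,91) = (1520·1520+279·91·91, 1520·91+91·1520) = (4620799,276640)
n=3: (4620799,276640)∘(1520,91) = (1520·4620799+279·91·276640, 1520·276640+91·4620799) = (14047227440,840985509)

1520 91
4620799 276640
14047227440 840985509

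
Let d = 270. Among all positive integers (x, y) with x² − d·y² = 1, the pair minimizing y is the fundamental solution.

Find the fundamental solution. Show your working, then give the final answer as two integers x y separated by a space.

√270 = [16; 2,3,6,3,2,32, …], period ℓ=6 (even) → k=5
a_0=16:  p_0=16·1+0=16,  q_0=16·0+1=1
…
a_2=3:  p_2=3·33+16=115,  q_2=3·2+1=7
…
a_4=3:  p_4=3·723+115=2284,  q_4=3·44+7=139
a_5=2:  p_5=2·2284+723=5291,  q_5=2·139+44=322
→ (5291, 322).  Check: 5291²=27994681, 270·322²=27994680, difference 1.

5291 322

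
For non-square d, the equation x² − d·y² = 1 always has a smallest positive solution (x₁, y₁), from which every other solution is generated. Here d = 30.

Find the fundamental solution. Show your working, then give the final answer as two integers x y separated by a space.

√30 = [5; 2,10, …], period ℓ=2 (even) → k=1
a_0=5:  p_0=5·1+0=5,  q_0=5·0+1=1
a_1=2:  p_1=2·5+1=11,  q_1=2·1+0=2
→ (11, 2).  Check: 11²=121, 30·2²=120, difference 1.

11 2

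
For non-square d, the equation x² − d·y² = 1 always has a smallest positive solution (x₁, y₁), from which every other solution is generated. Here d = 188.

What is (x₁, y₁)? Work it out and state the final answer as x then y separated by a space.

√188 = [13; 1,2,2,6,2,2,1,26, …], period ℓ=8 (even) → k=7
step 0: (13, 1)  from 13·(1,0) + (0,1)
step 1: (14, 1)  from 1·(13,1) + (1,0)
step 2: (41, 3)  from 2·(14,1) + (13,1)
step 3: (96, 7)  from 2·(41,3) + (14,1)
step 4: (617, 45)  from 6·(96,7) + (41,3)
step 5: (1330, 97)  from 2·(617,45) + (96,7)
step 6: (3277, 239)  from 2·(1330,97) + (617,45)
step 7: (4607, 336)  from 1·(3277,239) + (1330,97)
fundamental: x₁=4607, y₁=336  (since 21224449 − 188·112896 = 1)

4607 336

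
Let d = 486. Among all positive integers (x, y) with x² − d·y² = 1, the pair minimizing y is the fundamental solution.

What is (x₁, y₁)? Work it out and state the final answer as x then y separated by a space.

√486 → a₀=22, period (22,44); ℓ=2 even so k=1
step 0: (22, 1)  from 22·(1,0) + (0,1)
step 1: (485, 22)  from 22·(22,1) + (1,0)
→ (485, 22).  Check: 485²=235225, 486·22²=235224, difference 1.

485 22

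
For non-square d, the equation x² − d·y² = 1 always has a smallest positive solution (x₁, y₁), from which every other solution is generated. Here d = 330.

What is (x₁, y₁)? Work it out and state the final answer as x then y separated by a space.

109 6

d=330: √d = [18; 6,36] (ℓ=2, even), read p_1/q_1
step 0: (18, 1)  from 18·(1,0) + (0,1)
step 1: (109, 6)  from 6·(18,1) + (1,0)
fundamental: x₁=109, y₁=6  (since 11881 − 330·36 = 1)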